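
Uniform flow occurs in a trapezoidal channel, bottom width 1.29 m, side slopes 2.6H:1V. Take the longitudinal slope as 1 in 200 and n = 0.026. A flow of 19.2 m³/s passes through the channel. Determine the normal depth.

y_n = 1.53 m

Manning's equation rearranged: A R^(2/3) = nQ / (1·√S) = 0.026 × 19.2 / (√0.005) = 7.06.
At y = 1.84 m: A R^(2/3) = 10.94 — high.
At y = 1.18 m: A R^(2/3) = 3.874 — low.
At y = 1.53 m: A R^(2/3) = 7.068 — matches.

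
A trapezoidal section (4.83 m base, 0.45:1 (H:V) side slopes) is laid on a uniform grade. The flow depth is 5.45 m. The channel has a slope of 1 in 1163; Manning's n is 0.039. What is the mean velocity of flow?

With bottom width b = 4.83 m and side slope z = 0.45: A = (b + zy)y = (4.83 + 0.45×5.45)×5.45 = 39.69 m²; P = b + 2y√(1+z²) = 4.83 + 2×5.45×1.097 = 16.78 m.
Hydraulic radius R = A/P = 39.69/16.78 = 2.365 m.
From Manning's equation, V = (1/n) R^(2/3) S^(1/2) = (1/0.039) × 2.365^(2/3) × 0.0008598^(1/2) = 1.33 m/s.

V = 1.33 m/s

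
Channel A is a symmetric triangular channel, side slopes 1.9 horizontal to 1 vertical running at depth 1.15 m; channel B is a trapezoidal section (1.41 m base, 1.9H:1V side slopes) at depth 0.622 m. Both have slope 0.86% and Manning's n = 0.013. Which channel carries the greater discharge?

channel A

Channel A: For a triangular section with side slope z = 1.9: A = zy² = 1.9×1.15² = 2.513 m²; P = 2y√(1+z²) = 2×1.15×2.147 = 4.938 m. Hydraulic radius R = A/P = 2.513/4.938 = 0.5088 m. Q_A = (1/0.013)·2.513·0.5088^(2/3)·√0.0086 = 11.42 m³/s.
Channel B: With bottom width b = 1.41 m and side slope z = 1.9: A = (b + zy)y = (1.41 + 1.9×0.622)×0.622 = 1.612 m²; P = b + 2y√(1+z²) = 1.41 + 2×0.622×2.147 = 4.081 m. Hydraulic radius R = A/P = 1.612/4.081 = 0.395 m. Q_B = (1/0.013)·1.612·0.395^(2/3)·√0.0086 = 6.191 m³/s.
Q_A = 11.42 m³/s vs Q_B = 6.191 m³/s, so channel A carries more.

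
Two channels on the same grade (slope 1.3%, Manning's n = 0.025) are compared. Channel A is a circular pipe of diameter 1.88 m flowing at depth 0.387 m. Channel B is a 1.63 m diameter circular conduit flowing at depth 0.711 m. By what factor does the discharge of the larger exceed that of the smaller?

Channel A: For a circular section of diameter D = 1.88 m at depth y = 0.387 m, the central angle is θ = 2 arccos(1 − 2y/D) = 1.884 rad. Then A = (D²/8)(θ − sin θ) = 0.4119 m² and P = Dθ/2 = 1.771 m. Hydraulic radius R = A/P = 0.4119/1.771 = 0.2326 m. Q_A = (1/0.025)·0.4119·0.2326^(2/3)·√0.013 = 0.7104 m³/s.
Channel B: For a circular section of diameter D = 1.63 m at depth y = 0.711 m, the central angle is θ = 2 arccos(1 − 2y/D) = 2.886 rad. Then A = (D²/8)(θ − sin θ) = 0.8743 m² and P = Dθ/2 = 2.352 m. Hydraulic radius R = A/P = 0.8743/2.352 = 0.3718 m. Q_B = (1/0.025)·0.8743·0.3718^(2/3)·√0.013 = 2.062 m³/s.
The larger discharge is 2.062 m³/s and the smaller is 0.7104 m³/s; the ratio is 2.9.

2.9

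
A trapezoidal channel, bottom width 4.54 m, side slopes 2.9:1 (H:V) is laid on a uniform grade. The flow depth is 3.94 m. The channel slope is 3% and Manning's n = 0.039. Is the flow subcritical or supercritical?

supercritical

With bottom width b = 4.54 m and side slope z = 2.9: A = (b + zy)y = (4.54 + 2.9×3.94)×3.94 = 62.91 m²; P = b + 2y√(1+z²) = 4.54 + 2×3.94×3.068 = 28.71 m.
Hydraulic radius R = A/P = 62.91/28.71 = 2.191 m.
V = (1/n) R^(2/3) √S = (1/0.039) × 2.191^(2/3) × √0.03 = 7.492 m/s. Hydraulic depth D_h = A/T = 62.91/27.39 = 2.297 m.
Froude number Fr = V/√(g·D_h) = 7.492/√(9.81×2.297) = 1.58, which is greater than 1, so the flow is supercritical.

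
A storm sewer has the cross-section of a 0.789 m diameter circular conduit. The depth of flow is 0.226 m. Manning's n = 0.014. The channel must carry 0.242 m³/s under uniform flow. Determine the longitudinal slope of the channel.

S = 0.0131

For a circular section of diameter D = 0.789 m at depth y = 0.226 m, the central angle is θ = 2 arccos(1 − 2y/D) = 2.259 rad. Then A = (D²/8)(θ − sin θ) = 0.1157 m² and P = Dθ/2 = 0.8912 m.
Hydraulic radius R = A/P = 0.1157/0.8912 = 0.1298 m.
From Manning's equation, S = [nQ / (1 A R^(2/3))]² = [0.014 × 0.242 / (1 × 0.1157 × 0.1298^(2/3))]² = 0.0131.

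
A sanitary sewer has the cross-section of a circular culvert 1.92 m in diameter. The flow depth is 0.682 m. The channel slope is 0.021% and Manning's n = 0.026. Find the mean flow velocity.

V = 0.29 m/s

For a circular section of diameter D = 1.92 m at depth y = 0.682 m, the central angle is θ = 2 arccos(1 − 2y/D) = 2.554 rad. Then A = (D²/8)(θ − sin θ) = 0.9214 m² and P = Dθ/2 = 2.452 m.
Hydraulic radius R = A/P = 0.9214/2.452 = 0.3758 m.
From Manning's equation, V = (1/n) R^(2/3) S^(1/2) = (1/0.026) × 0.3758^(2/3) × 0.00021^(1/2) = 0.29 m/s.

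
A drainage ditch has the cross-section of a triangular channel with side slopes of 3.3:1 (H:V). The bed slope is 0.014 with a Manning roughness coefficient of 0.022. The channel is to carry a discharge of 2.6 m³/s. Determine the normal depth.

y_n = 0.585 m

Manning's equation rearranged: A R^(2/3) = nQ / (1·√S) = 0.022 × 2.6 / (√0.014) = 0.4834.
Try y = 0.651 m: A R^(2/3) = 0.6427 — high.
Try y = 0.441 m: A R^(2/3) = 0.2275 — low.
Try y = 0.585 m: A R^(2/3) = 0.4833 — ≈ 0.4834.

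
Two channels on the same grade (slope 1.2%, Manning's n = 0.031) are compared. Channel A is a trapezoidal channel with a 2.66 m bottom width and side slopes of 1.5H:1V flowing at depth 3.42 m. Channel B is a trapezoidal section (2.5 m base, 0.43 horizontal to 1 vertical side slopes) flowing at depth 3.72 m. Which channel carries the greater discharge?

Channel A: With bottom width b = 2.66 m and side slope z = 1.5: A = (b + zy)y = (2.66 + 1.5×3.42)×3.42 = 26.64 m²; P = b + 2y√(1+z²) = 2.66 + 2×3.42×1.803 = 14.99 m. Hydraulic radius R = A/P = 26.64/14.99 = 1.777 m. Q_A = (1/0.031)·26.64·1.777^(2/3)·√0.012 = 138.1 m³/s.
Channel B: With bottom width b = 2.5 m and side slope z = 0.43: A = (b + zy)y = (2.5 + 0.43×3.72)×3.72 = 15.25 m²; P = b + 2y√(1+z²) = 2.5 + 2×3.72×1.089 = 10.6 m. Hydraulic radius R = A/P = 15.25/10.6 = 1.439 m. Q_B = (1/0.031)·15.25·1.439^(2/3)·√0.012 = 68.69 m³/s.
Q_A = 138.1 m³/s vs Q_B = 68.69 m³/s, so channel A carries more.

channel A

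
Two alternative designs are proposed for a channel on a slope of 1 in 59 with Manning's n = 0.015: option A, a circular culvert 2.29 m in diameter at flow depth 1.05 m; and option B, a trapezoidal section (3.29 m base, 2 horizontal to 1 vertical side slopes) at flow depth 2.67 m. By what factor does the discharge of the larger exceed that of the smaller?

Channel A: For a circular section of diameter D = 2.29 m at depth y = 1.05 m, the central angle is θ = 2 arccos(1 − 2y/D) = 2.975 rad. Then A = (D²/8)(θ − sin θ) = 1.842 m² and P = Dθ/2 = 3.407 m. Hydraulic radius R = A/P = 1.842/3.407 = 0.5407 m. Q_A = (1/0.015)·1.842·0.5407^(2/3)·√0.01695 = 10.61 m³/s.
Channel B: With bottom width b = 3.29 m and side slope z = 2: A = (b + zy)y = (3.29 + 2×2.67)×2.67 = 23.04 m²; P = b + 2y√(1+z²) = 3.29 + 2×2.67×2.236 = 15.23 m. Hydraulic radius R = A/P = 23.04/15.23 = 1.513 m. Q_B = (1/0.015)·23.04·1.513^(2/3)·√0.01695 = 263.6 m³/s.
The larger discharge is 263.6 m³/s and the smaller is 10.61 m³/s; the ratio is 24.8.

24.8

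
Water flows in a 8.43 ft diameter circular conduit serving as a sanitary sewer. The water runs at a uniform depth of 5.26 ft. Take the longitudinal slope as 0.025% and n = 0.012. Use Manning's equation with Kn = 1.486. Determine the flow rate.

For a circular section of diameter D = 8.43 ft at depth y = 5.26 ft, the central angle is θ = 2 arccos(1 − 2y/D) = 3.643 rad. Then A = (D²/8)(θ − sin θ) = 36.63 ft² and P = Dθ/2 = 15.35 ft.
Hydraulic radius R = A/P = 36.63/15.35 = 2.385 ft.
Manning's equation: Q = (1.486/n) A R^(2/3) S^(1/2) = (1.486/0.012) × 36.63 × 2.385^(2/3) × 0.00025^(1/2) = 128 ft³/s.

Q = 128 ft³/s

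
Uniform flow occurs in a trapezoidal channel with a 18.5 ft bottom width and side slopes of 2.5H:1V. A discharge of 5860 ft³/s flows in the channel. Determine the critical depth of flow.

y_c = 9.71 ft

At critical depth, Q² T / (g A³) = 1, i.e. A³/T = Q²/g = 5860²/32.2 = 1066000.
At y = 12.1 ft: A³/T = 2598000 — over.
At y = 6.87 ft: A³/T = 278600 — short.
At y = 9.71 ft: A³/T = 1069000 — ≈ 1066000.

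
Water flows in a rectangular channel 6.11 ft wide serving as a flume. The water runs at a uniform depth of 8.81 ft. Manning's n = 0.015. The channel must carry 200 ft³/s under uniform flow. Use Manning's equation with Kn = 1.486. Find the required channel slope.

Flow area A = b·y = 6.11 × 8.81 = 53.83 ft². Wetted perimeter P = b + 2y = 6.11 + 2×8.81 = 23.73 ft.
Hydraulic radius R = A/P = 53.83/23.73 = 2.268 ft.
From Manning's equation, S = [nQ / (1.486 A R^(2/3))]² = [0.015 × 200 / (1.486 × 53.83 × 2.268^(2/3))]² = 0.000472.

S = 0.000472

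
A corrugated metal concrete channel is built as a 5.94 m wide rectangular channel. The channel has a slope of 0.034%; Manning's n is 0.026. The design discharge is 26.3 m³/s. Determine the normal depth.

y_n = 4.29 m

Manning's equation rearranged: A R^(2/3) = nQ / (1·√S) = 0.026 × 26.3 / (√0.00034) = 37.08.
Try y = 3.86 m: A R^(2/3) = 32.38 — short.
Try y = 5.01 m: A R^(2/3) = 45.08 — over.
Try y = 4.29 m: A R^(2/3) = 37.08 — ≈ 37.08.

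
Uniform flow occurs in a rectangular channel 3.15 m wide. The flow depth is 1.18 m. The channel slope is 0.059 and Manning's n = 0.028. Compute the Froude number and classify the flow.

supercritical

Flow area A = b·y = 3.15 × 1.18 = 3.717 m². Wetted perimeter P = b + 2y = 3.15 + 2×1.18 = 5.51 m.
Hydraulic radius R = A/P = 3.717/5.51 = 0.6746 m.
V = (1/n) R^(2/3) √S = (1/0.028) × 0.6746^(2/3) × √0.059 = 6.673 m/s. Hydraulic depth D_h = A/T = 3.717/3.15 = 1.18 m.
Froude number Fr = V/√(g·D_h) = 6.673/√(9.81×1.18) = 1.96, which is greater than 1, so the flow is supercritical.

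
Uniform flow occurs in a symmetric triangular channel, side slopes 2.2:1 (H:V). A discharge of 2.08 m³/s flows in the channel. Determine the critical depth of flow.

At critical depth, Q² T / (g A³) = 1, i.e. A³/T = Q²/g = 2.08²/9.81 = 0.441.
Try y = 0.605 m: A³/T = 0.1962 — too small.
Try y = 0.812 m: A³/T = 0.8543 — too large.
Try y = 0.711 m: A³/T = 0.4397 — ≈ 0.441.

y_c = 0.711 m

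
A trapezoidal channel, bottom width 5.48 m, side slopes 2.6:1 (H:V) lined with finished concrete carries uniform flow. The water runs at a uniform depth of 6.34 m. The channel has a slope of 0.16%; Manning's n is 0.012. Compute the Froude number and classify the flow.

supercritical

With bottom width b = 5.48 m and side slope z = 2.6: A = (b + zy)y = (5.48 + 2.6×6.34)×6.34 = 139.3 m²; P = b + 2y√(1+z²) = 5.48 + 2×6.34×2.786 = 40.8 m.
Hydraulic radius R = A/P = 139.3/40.8 = 3.413 m.
V = (1/n) R^(2/3) √S = (1/0.012) × 3.413^(2/3) × √0.0016 = 7.556 m/s. Hydraulic depth D_h = A/T = 139.3/38.45 = 3.622 m.
Froude number Fr = V/√(g·D_h) = 7.556/√(9.81×3.622) = 1.27, which is greater than 1, so the flow is supercritical.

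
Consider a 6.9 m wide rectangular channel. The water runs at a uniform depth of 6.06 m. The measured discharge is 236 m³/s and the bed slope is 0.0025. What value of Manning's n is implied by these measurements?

n = 0.015

Flow area A = b·y = 6.9 × 6.06 = 41.81 m². Wetted perimeter P = b + 2y = 6.9 + 2×6.06 = 19.02 m.
Hydraulic radius R = A/P = 41.81/19.02 = 2.198 m.
Rearranging Manning's equation: n = (1/Q) A R^(2/3) S^(1/2) = (1/236) × 41.81 × 2.198^(2/3) × √0.0025 = 0.015.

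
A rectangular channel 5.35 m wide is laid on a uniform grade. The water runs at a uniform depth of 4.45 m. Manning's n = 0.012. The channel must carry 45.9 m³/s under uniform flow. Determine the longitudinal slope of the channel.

Flow area A = b·y = 5.35 × 4.45 = 23.81 m². Wetted perimeter P = b + 2y = 5.35 + 2×4.45 = 14.25 m.
Hydraulic radius R = A/P = 23.81/14.25 = 1.671 m.
From Manning's equation, S = [nQ / (1 A R^(2/3))]² = [0.012 × 45.9 / (1 × 23.81 × 1.671^(2/3))]² = 0.00027.

S = 0.00027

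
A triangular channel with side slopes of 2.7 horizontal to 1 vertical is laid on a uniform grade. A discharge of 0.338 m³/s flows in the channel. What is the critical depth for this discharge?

At critical depth, Q² T / (g A³) = 1, i.e. A³/T = Q²/g = 0.338²/9.81 = 0.01165.
Trying y = 0.273 m: A³/T = 0.005527 — short.
Trying y = 0.37 m: A³/T = 0.02528 — over.
Trying y = 0.317 m: A³/T = 0.01167 — ≈ 0.01165.

y_c = 0.317 m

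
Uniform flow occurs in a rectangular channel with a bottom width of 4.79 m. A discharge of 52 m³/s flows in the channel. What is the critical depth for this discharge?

For a rectangular channel, critical depth y_c = (q²/g)^(1/3) where q = Q/b = 52/4.79 = 10.86 m²/s.
So y_c = (10.86²/9.81)^(1/3) = 2.29 m.

y_c = 2.29 m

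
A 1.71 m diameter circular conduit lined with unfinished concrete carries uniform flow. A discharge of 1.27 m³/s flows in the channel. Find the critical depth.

At critical depth, Q² T / (g A³) = 1, i.e. A³/T = Q²/g = 1.27²/9.81 = 0.1644.
Try y = 0.649 m: A³/T = 0.3079 — too large.
Try y = 0.552 m: A³/T = 0.1649 — matches.

y_c = 0.552 m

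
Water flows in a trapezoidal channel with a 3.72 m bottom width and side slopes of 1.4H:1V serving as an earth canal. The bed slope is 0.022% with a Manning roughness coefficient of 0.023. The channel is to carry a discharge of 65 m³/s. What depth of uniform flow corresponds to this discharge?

y_n = 5.01 m

Manning's equation rearranged: A R^(2/3) = nQ / (1·√S) = 0.023 × 65 / (√0.00022) = 100.8.
Trying y = 3.64 m: A R^(2/3) = 50.52 — too small.
Trying y = 5.83 m: A R^(2/3) = 141.3 — too large.
Trying y = 5.01 m: A R^(2/3) = 100.8 — ≈ 100.8.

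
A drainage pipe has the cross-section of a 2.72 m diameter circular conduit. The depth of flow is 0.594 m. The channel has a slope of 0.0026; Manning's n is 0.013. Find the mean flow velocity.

V = 1.96 m/s

For a circular section of diameter D = 2.72 m at depth y = 0.594 m, the central angle is θ = 2 arccos(1 − 2y/D) = 1.945 rad. Then A = (D²/8)(θ − sin θ) = 0.9379 m² and P = Dθ/2 = 2.645 m.
Hydraulic radius R = A/P = 0.9379/2.645 = 0.3546 m.
From Manning's equation, V = (1/n) R^(2/3) S^(1/2) = (1/0.013) × 0.3546^(2/3) × 0.0026^(1/2) = 1.96 m/s.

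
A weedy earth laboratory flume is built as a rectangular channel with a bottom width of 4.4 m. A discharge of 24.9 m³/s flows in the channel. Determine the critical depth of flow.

y_c = 1.48 m

For a rectangular channel, critical depth y_c = (q²/g)^(1/3) where q = Q/b = 24.9/4.4 = 5.659 m²/s.
So y_c = (5.659²/9.81)^(1/3) = 1.48 m.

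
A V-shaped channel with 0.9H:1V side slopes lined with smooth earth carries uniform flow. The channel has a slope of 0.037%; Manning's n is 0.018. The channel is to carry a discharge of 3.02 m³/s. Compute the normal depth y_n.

Manning's equation rearranged: A R^(2/3) = nQ / (1·√S) = 0.018 × 3.02 / (√0.00037) = 2.826.
Try y = 2.52 m: A R^(2/3) = 5.1 — over.
Try y = 1.61 m: A R^(2/3) = 1.544 — short.
Try y = 2.02 m: A R^(2/3) = 2.828 — matches.

y_n = 2.02 m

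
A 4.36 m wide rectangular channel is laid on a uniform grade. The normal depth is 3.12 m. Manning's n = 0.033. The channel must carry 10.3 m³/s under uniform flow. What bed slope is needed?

S = 0.000448

Flow area A = b·y = 4.36 × 3.12 = 13.6 m². Wetted perimeter P = b + 2y = 4.36 + 2×3.12 = 10.6 m.
Hydraulic radius R = A/P = 13.6/10.6 = 1.283 m.
From Manning's equation, S = [nQ / (1 A R^(2/3))]² = [0.033 × 10.3 / (1 × 13.6 × 1.283^(2/3))]² = 0.000448.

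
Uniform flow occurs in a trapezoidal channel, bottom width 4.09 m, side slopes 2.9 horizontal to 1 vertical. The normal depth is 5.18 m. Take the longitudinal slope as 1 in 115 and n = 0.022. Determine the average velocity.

With bottom width b = 4.09 m and side slope z = 2.9: A = (b + zy)y = (4.09 + 2.9×5.18)×5.18 = 99 m²; P = b + 2y√(1+z²) = 4.09 + 2×5.18×3.068 = 35.87 m.
Hydraulic radius R = A/P = 99/35.87 = 2.76 m.
From Manning's equation, V = (1/n) R^(2/3) S^(1/2) = (1/0.022) × 2.76^(2/3) × 0.008696^(1/2) = 8.34 m/s.

V = 8.34 m/s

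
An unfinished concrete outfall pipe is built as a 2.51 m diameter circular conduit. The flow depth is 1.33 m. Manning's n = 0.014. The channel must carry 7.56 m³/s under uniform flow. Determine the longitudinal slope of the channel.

S = 0.0028

For a circular section of diameter D = 2.51 m at depth y = 1.33 m, the central angle is θ = 2 arccos(1 − 2y/D) = 3.261 rad. Then A = (D²/8)(θ − sin θ) = 2.662 m² and P = Dθ/2 = 4.093 m.
Hydraulic radius R = A/P = 2.662/4.093 = 0.6505 m.
From Manning's equation, S = [nQ / (1 A R^(2/3))]² = [0.014 × 7.56 / (1 × 2.662 × 0.6505^(2/3))]² = 0.0028.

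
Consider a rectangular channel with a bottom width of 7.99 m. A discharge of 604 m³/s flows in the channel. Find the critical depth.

For a rectangular channel, critical depth y_c = (q²/g)^(1/3) where q = Q/b = 604/7.99 = 75.59 m²/s.
So y_c = (75.59²/9.81)^(1/3) = 8.35 m.

y_c = 8.35 m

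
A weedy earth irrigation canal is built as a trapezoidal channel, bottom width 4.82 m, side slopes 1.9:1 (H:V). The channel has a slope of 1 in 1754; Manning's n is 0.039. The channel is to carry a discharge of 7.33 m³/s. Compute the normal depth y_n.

Manning's equation rearranged: A R^(2/3) = nQ / (1·√S) = 0.039 × 7.33 / (√0.0005701) = 11.97.
At y = 1.89 m: A R^(2/3) = 18.24 — too large.
At y = 1.26 m: A R^(2/3) = 8.401 — too small.
At y = 1.52 m: A R^(2/3) = 11.97 — ≈ 11.97.

y_n = 1.52 m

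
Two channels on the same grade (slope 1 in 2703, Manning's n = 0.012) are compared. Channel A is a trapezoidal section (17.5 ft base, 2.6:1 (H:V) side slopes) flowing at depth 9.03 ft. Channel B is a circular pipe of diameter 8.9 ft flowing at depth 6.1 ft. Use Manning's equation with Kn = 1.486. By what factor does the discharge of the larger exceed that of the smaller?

Channel A: With bottom width b = 17.5 ft and side slope z = 2.6: A = (b + zy)y = (17.5 + 2.6×9.03)×9.03 = 370 ft²; P = b + 2y√(1+z²) = 17.5 + 2×9.03×2.786 = 67.81 ft. Hydraulic radius R = A/P = 370/67.81 = 5.457 ft. Q_A = (1.486/0.012)·370·5.457^(2/3)·√0.00037 = 2732 ft³/s.
Channel B: For a circular section of diameter D = 8.9 ft at depth y = 6.1 ft, the central angle is θ = 2 arccos(1 − 2y/D) = 3.901 rad. Then A = (D²/8)(θ − sin θ) = 45.45 ft² and P = Dθ/2 = 17.36 ft. Hydraulic radius R = A/P = 45.45/17.36 = 2.618 ft. Q_B = (1.486/0.012)·45.45·2.618^(2/3)·√0.00037 = 205.6 ft³/s.
The larger discharge is 2732 ft³/s and the smaller is 205.6 ft³/s; the ratio is 13.3.

13.3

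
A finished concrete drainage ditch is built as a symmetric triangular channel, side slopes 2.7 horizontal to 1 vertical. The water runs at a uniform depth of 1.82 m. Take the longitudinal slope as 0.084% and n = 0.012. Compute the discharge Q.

For a triangular section with side slope z = 2.7: A = zy² = 2.7×1.82² = 8.943 m²; P = 2y√(1+z²) = 2×1.82×2.879 = 10.48 m.
Hydraulic radius R = A/P = 8.943/10.48 = 0.8534 m.
Manning's equation: Q = (1/n) A R^(2/3) S^(1/2) = (1/0.012) × 8.943 × 0.8534^(2/3) × 0.00084^(1/2) = 19.4 m³/s.

Q = 19.4 m³/s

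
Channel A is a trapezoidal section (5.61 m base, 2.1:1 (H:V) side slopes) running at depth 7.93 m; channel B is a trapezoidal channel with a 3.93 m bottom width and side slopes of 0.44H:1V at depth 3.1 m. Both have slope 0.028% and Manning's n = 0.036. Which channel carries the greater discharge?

channel A

Channel A: With bottom width b = 5.61 m and side slope z = 2.1: A = (b + zy)y = (5.61 + 2.1×7.93)×7.93 = 176.5 m²; P = b + 2y√(1+z²) = 5.61 + 2×7.93×2.326 = 42.5 m. Hydraulic radius R = A/P = 176.5/42.5 = 4.154 m. Q_A = (1/0.036)·176.5·4.154^(2/3)·√0.00028 = 212.1 m³/s.
Channel B: With bottom width b = 3.93 m and side slope z = 0.44: A = (b + zy)y = (3.93 + 0.44×3.1)×3.1 = 16.41 m²; P = b + 2y√(1+z²) = 3.93 + 2×3.1×1.093 = 10.7 m. Hydraulic radius R = A/P = 16.41/10.7 = 1.533 m. Q_B = (1/0.036)·16.41·1.533^(2/3)·√0.00028 = 10.14 m³/s.
Q_A = 212.1 m³/s vs Q_B = 10.14 m³/s, so channel A carries more.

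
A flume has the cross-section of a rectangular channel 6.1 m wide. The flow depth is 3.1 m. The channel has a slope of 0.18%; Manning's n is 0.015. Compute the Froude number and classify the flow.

Flow area A = b·y = 6.1 × 3.1 = 18.91 m². Wetted perimeter P = b + 2y = 6.1 + 2×3.1 = 12.3 m.
Hydraulic radius R = A/P = 18.91/12.3 = 1.537 m.
V = (1/n) R^(2/3) √S = (1/0.015) × 1.537^(2/3) × √0.0018 = 3.768 m/s. Hydraulic depth D_h = A/T = 18.91/6.1 = 3.1 m.
Froude number Fr = V/√(g·D_h) = 3.768/√(9.81×3.1) = 0.683, which is less than 1, so the flow is subcritical.

subcritical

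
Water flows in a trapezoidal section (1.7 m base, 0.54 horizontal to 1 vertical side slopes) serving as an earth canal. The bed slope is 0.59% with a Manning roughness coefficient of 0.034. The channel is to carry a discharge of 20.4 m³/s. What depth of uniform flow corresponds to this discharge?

y_n = 2.7 m

Manning's equation rearranged: A R^(2/3) = nQ / (1·√S) = 0.034 × 20.4 / (√0.0059) = 9.03.
Try y = 2.36 m: A R^(2/3) = 6.99 — short.
Try y = 3.11 m: A R^(2/3) = 11.86 — over.
Try y = 2.7 m: A R^(2/3) = 9.02 — matches.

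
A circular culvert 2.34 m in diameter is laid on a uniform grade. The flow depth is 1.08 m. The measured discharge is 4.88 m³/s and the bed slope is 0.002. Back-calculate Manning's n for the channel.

For a circular section of diameter D = 2.34 m at depth y = 1.08 m, the central angle is θ = 2 arccos(1 − 2y/D) = 2.988 rad. Then A = (D²/8)(θ − sin θ) = 1.94 m² and P = Dθ/2 = 3.495 m.
Hydraulic radius R = A/P = 1.94/3.495 = 0.555 m.
Rearranging Manning's equation: n = (1/Q) A R^(2/3) S^(1/2) = (1/4.88) × 1.94 × 0.555^(2/3) × √0.002 = 0.012.

n = 0.012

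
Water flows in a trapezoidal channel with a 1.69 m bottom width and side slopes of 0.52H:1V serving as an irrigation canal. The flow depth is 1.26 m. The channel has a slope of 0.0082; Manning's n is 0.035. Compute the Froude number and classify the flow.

subcritical

With bottom width b = 1.69 m and side slope z = 0.52: A = (b + zy)y = (1.69 + 0.52×1.26)×1.26 = 2.955 m²; P = b + 2y√(1+z²) = 1.69 + 2×1.26×1.127 = 4.53 m.
Hydraulic radius R = A/P = 2.955/4.53 = 0.6523 m.
V = (1/n) R^(2/3) √S = (1/0.035) × 0.6523^(2/3) × √0.0082 = 1.946 m/s. Hydraulic depth D_h = A/T = 2.955/3 = 0.9849 m.
Froude number Fr = V/√(g·D_h) = 1.946/√(9.81×0.9849) = 0.626, which is less than 1, so the flow is subcritical.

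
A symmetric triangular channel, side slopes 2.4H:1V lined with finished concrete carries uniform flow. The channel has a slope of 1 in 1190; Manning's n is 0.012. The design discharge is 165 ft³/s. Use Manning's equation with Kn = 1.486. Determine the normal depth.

Manning's equation rearranged: A R^(2/3) = nQ / (1.486·√S) = 0.012 × 165 / (1.486 × √0.0008403) = 45.96.
At y = 2.62 ft: A R^(2/3) = 18.7 — short.
At y = 3.67 ft: A R^(2/3) = 45.93 — matches.

y_n = 3.67 ft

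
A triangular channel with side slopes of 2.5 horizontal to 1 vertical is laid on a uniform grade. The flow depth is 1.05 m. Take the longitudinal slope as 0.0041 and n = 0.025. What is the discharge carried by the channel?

For a triangular section with side slope z = 2.5: A = zy² = 2.5×1.05² = 2.756 m²; P = 2y√(1+z²) = 2×1.05×2.693 = 5.654 m.
Hydraulic radius R = A/P = 2.756/5.654 = 0.4875 m.
Manning's equation: Q = (1/n) A R^(2/3) S^(1/2) = (1/0.025) × 2.756 × 0.4875^(2/3) × 0.0041^(1/2) = 4.37 m³/s.

Q = 4.37 m³/s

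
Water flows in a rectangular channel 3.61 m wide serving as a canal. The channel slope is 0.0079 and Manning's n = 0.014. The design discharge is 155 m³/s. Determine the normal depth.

Manning's equation rearranged: A R^(2/3) = nQ / (1·√S) = 0.014 × 155 / (√0.0079) = 24.41.
Trying y = 6.45 m: A R^(2/3) = 29.28 — too large.
Trying y = 4.02 m: A R^(2/3) = 16.8 — too small.
Trying y = 5.51 m: A R^(2/3) = 24.41 — ≈ 24.41.

y_n = 5.51 m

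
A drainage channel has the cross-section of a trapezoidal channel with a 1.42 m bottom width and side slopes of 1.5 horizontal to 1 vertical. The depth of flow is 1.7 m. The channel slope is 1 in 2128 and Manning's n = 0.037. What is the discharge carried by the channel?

With bottom width b = 1.42 m and side slope z = 1.5: A = (b + zy)y = (1.42 + 1.5×1.7)×1.7 = 6.749 m²; P = b + 2y√(1+z²) = 1.42 + 2×1.7×1.803 = 7.549 m.
Hydraulic radius R = A/P = 6.749/7.549 = 0.894 m.
Manning's equation: Q = (1/n) A R^(2/3) S^(1/2) = (1/0.037) × 6.749 × 0.894^(2/3) × 0.0004699^(1/2) = 3.67 m³/s.

Q = 3.67 m³/s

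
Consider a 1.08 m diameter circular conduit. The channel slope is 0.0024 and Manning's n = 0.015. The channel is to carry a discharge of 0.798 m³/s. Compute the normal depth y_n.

y_n = 0.627 m

Manning's equation rearranged: A R^(2/3) = nQ / (1·√S) = 0.015 × 0.798 / (√0.0024) = 0.2443.
At y = 0.766 m: A R^(2/3) = 0.3259 — over.
At y = 0.509 m: A R^(2/3) = 0.1729 — short.
At y = 0.627 m: A R^(2/3) = 0.2443 — ≈ 0.2443.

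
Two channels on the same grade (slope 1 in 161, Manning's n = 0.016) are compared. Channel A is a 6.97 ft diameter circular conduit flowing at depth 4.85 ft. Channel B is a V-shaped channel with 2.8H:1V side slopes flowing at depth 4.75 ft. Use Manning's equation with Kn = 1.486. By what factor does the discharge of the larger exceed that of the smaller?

Channel A: For a circular section of diameter D = 6.97 ft at depth y = 4.85 ft, the central angle is θ = 2 arccos(1 − 2y/D) = 3.947 rad. Then A = (D²/8)(θ − sin θ) = 28.34 ft² and P = Dθ/2 = 13.75 ft. Hydraulic radius R = A/P = 28.34/13.75 = 2.061 ft. Q_A = (1.486/0.016)·28.34·2.061^(2/3)·√0.006211 = 335.9 ft³/s.
Channel B: For a triangular section with side slope z = 2.8: A = zy² = 2.8×4.75² = 63.17 ft²; P = 2y√(1+z²) = 2×4.75×2.973 = 28.25 ft. Hydraulic radius R = A/P = 63.17/28.25 = 2.237 ft. Q_B = (1.486/0.016)·63.17·2.237^(2/3)·√0.006211 = 790.9 ft³/s.
The larger discharge is 790.9 ft³/s and the smaller is 335.9 ft³/s; the ratio is 2.35.

2.35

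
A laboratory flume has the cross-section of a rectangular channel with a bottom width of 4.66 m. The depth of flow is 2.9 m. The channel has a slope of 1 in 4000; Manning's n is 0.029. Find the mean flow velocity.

Flow area A = b·y = 4.66 × 2.9 = 13.51 m². Wetted perimeter P = b + 2y = 4.66 + 2×2.9 = 10.46 m.
Hydraulic radius R = A/P = 13.51/10.46 = 1.292 m.
From Manning's equation, V = (1/n) R^(2/3) S^(1/2) = (1/0.029) × 1.292^(2/3) × 0.00025^(1/2) = 0.647 m/s.

V = 0.647 m/s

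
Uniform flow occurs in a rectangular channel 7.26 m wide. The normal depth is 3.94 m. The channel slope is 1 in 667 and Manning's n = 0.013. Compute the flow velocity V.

Flow area A = b·y = 7.26 × 3.94 = 28.6 m². Wetted perimeter P = b + 2y = 7.26 + 2×3.94 = 15.14 m.
Hydraulic radius R = A/P = 28.6/15.14 = 1.889 m.
From Manning's equation, V = (1/n) R^(2/3) S^(1/2) = (1/0.013) × 1.889^(2/3) × 0.001499^(1/2) = 4.55 m/s.

V = 4.55 m/s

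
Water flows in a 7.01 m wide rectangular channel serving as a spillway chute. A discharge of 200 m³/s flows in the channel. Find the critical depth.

y_c = 4.36 m

For a rectangular channel, critical depth y_c = (q²/g)^(1/3) where q = Q/b = 200/7.01 = 28.53 m²/s.
So y_c = (28.53²/9.81)^(1/3) = 4.36 m.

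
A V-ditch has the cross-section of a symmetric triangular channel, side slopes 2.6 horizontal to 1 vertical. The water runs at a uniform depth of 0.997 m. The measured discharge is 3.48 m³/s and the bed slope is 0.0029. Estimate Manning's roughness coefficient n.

For a triangular section with side slope z = 2.6: A = zy² = 2.6×0.997² = 2.584 m²; P = 2y√(1+z²) = 2×0.997×2.786 = 5.555 m.
Hydraulic radius R = A/P = 2.584/5.555 = 0.4653 m.
Rearranging Manning's equation: n = (1/Q) A R^(2/3) S^(1/2) = (1/3.48) × 2.584 × 0.4653^(2/3) × √0.0029 = 0.024.

n = 0.024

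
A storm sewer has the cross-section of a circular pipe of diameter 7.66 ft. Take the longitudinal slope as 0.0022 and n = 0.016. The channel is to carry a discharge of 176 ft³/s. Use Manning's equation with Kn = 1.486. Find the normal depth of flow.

y_n = 4.14 ft

Manning's equation rearranged: A R^(2/3) = nQ / (1.486·√S) = 0.016 × 176 / (1.486 × √0.0022) = 40.4.
Try y = 3.24 ft: A R^(2/3) = 26.5 — low.
Try y = 4.77 ft: A R^(2/3) = 50.5 — high.
Try y = 4.14 ft: A R^(2/3) = 40.46 — ≈ 40.4.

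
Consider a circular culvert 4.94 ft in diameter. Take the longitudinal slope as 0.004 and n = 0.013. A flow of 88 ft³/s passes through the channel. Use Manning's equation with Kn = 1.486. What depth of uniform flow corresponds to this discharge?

y_n = 2.62 ft

Manning's equation rearranged: A R^(2/3) = nQ / (1.486·√S) = 0.013 × 88 / (1.486 × √0.004) = 12.17.
At y = 2.1 ft: A R^(2/3) = 8.303 — low.
At y = 2.62 ft: A R^(2/3) = 12.18 — close enough.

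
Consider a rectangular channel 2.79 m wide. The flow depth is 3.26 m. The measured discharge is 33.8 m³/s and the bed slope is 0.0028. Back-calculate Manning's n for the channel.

n = 0.014

Flow area A = b·y = 2.79 × 3.26 = 9.095 m². Wetted perimeter P = b + 2y = 2.79 + 2×3.26 = 9.31 m.
Hydraulic radius R = A/P = 9.095/9.31 = 0.9769 m.
Rearranging Manning's equation: n = (1/Q) A R^(2/3) S^(1/2) = (1/33.8) × 9.095 × 0.9769^(2/3) × √0.0028 = 0.014.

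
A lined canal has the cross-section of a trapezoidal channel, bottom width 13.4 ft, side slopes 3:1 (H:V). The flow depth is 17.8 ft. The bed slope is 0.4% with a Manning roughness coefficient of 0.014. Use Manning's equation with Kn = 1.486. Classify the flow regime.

supercritical

With bottom width b = 13.4 ft and side slope z = 3: A = (b + zy)y = (13.4 + 3×17.8)×17.8 = 1189 ft²; P = b + 2y√(1+z²) = 13.4 + 2×17.8×3.162 = 126 ft.
Hydraulic radius R = A/P = 1189/126 = 9.439 ft.
V = (1.486/n) R^(2/3) √S = (1.486/0.014) × 9.439^(2/3) × √0.004 = 29.98 ft/s. Hydraulic depth D_h = A/T = 1189/120.2 = 9.892 ft.
Froude number Fr = V/√(g·D_h) = 29.98/√(32.2×9.892) = 1.68, which is greater than 1, so the flow is supercritical.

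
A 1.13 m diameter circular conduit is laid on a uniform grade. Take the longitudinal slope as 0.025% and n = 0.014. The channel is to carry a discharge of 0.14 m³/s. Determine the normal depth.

Manning's equation rearranged: A R^(2/3) = nQ / (1·√S) = 0.014 × 0.14 / (√0.00025) = 0.124.
At y = 0.317 m: A R^(2/3) = 0.07421 — low.
At y = 0.508 m: A R^(2/3) = 0.1795 — high.
At y = 0.414 m: A R^(2/3) = 0.1237 — ≈ 0.124.

y_n = 0.414 m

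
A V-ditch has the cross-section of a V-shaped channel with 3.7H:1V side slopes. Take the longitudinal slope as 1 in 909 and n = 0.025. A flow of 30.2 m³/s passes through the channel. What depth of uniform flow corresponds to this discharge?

Manning's equation rearranged: A R^(2/3) = nQ / (1·√S) = 0.025 × 30.2 / (√0.0011) = 22.76.
Trying y = 1.7 m: A R^(2/3) = 9.372 — short.
Trying y = 2.37 m: A R^(2/3) = 22.73 — matches.

y_n = 2.37 m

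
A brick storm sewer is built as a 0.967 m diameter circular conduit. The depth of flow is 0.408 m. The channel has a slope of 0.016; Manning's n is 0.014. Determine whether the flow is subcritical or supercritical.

For a circular section of diameter D = 0.967 m at depth y = 0.408 m, the central angle is θ = 2 arccos(1 − 2y/D) = 2.828 rad. Then A = (D²/8)(θ − sin θ) = 0.2945 m² and P = Dθ/2 = 1.367 m.
Hydraulic radius R = A/P = 0.2945/1.367 = 0.2154 m.
V = (1/n) R^(2/3) √S = (1/0.014) × 0.2154^(2/3) × √0.016 = 3.246 m/s. Hydraulic depth D_h = A/T = 0.2945/0.9551 = 0.3083 m.
Froude number Fr = V/√(g·D_h) = 3.246/√(9.81×0.3083) = 1.87, which is greater than 1, so the flow is supercritical.

supercritical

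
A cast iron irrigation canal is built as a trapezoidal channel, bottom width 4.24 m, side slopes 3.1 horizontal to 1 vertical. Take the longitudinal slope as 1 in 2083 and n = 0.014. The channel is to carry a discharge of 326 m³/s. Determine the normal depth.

y_n = 5.19 m

Manning's equation rearranged: A R^(2/3) = nQ / (1·√S) = 0.014 × 326 / (√0.0004801) = 208.3.
Trying y = 6.37 m: A R^(2/3) = 341.5 — over.
Trying y = 4.44 m: A R^(2/3) = 143.7 — short.
Trying y = 5.19 m: A R^(2/3) = 208.2 — matches.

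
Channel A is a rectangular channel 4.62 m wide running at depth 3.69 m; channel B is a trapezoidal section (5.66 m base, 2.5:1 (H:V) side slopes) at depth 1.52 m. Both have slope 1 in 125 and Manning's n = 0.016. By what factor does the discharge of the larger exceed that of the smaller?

Channel A: Flow area A = b·y = 4.62 × 3.69 = 17.05 m². Wetted perimeter P = b + 2y = 4.62 + 2×3.69 = 12 m. Hydraulic radius R = A/P = 17.05/12 = 1.421 m. Q_A = (1/0.016)·17.05·1.421^(2/3)·√0.008 = 120.4 m³/s.
Channel B: With bottom width b = 5.66 m and side slope z = 2.5: A = (b + zy)y = (5.66 + 2.5×1.52)×1.52 = 14.38 m²; P = b + 2y√(1+z²) = 5.66 + 2×1.52×2.693 = 13.85 m. Hydraulic radius R = A/P = 14.38/13.85 = 1.039 m. Q_B = (1/0.016)·14.38·1.039^(2/3)·√0.008 = 82.43 m³/s.
The larger discharge is 120.4 m³/s and the smaller is 82.43 m³/s; the ratio is 1.46.

1.46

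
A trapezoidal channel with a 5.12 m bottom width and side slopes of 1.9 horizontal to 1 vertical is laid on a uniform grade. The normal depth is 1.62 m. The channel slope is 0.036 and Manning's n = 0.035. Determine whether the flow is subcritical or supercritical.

With bottom width b = 5.12 m and side slope z = 1.9: A = (b + zy)y = (5.12 + 1.9×1.62)×1.62 = 13.28 m²; P = b + 2y√(1+z²) = 5.12 + 2×1.62×2.147 = 12.08 m.
Hydraulic radius R = A/P = 13.28/12.08 = 1.1 m.
V = (1/n) R^(2/3) √S = (1/0.035) × 1.1^(2/3) × √0.036 = 5.776 m/s. Hydraulic depth D_h = A/T = 13.28/11.28 = 1.178 m.
Froude number Fr = V/√(g·D_h) = 5.776/√(9.81×1.178) = 1.7, which is greater than 1, so the flow is supercritical.

supercritical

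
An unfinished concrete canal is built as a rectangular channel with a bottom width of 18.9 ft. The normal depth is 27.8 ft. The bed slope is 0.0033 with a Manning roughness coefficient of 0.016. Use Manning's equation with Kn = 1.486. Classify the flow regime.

subcritical

Flow area A = b·y = 18.9 × 27.8 = 525.4 ft². Wetted perimeter P = b + 2y = 18.9 + 2×27.8 = 74.5 ft.
Hydraulic radius R = A/P = 525.4/74.5 = 7.053 ft.
V = (1.486/n) R^(2/3) √S = (1.486/0.016) × 7.053^(2/3) × √0.0033 = 19.62 ft/s. Hydraulic depth D_h = A/T = 525.4/18.9 = 27.8 ft.
Froude number Fr = V/√(g·D_h) = 19.62/√(32.2×27.8) = 0.656, which is less than 1, so the flow is subcritical.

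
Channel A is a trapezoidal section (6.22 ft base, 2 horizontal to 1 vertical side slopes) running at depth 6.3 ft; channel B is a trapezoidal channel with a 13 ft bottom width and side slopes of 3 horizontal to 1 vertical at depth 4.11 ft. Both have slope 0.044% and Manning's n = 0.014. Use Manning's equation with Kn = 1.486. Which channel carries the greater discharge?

channel A

Channel A: With bottom width b = 6.22 ft and side slope z = 2: A = (b + zy)y = (6.22 + 2×6.3)×6.3 = 118.6 ft²; P = b + 2y√(1+z²) = 6.22 + 2×6.3×2.236 = 34.39 ft. Hydraulic radius R = A/P = 118.6/34.39 = 3.447 ft. Q_A = (1.486/0.014)·118.6·3.447^(2/3)·√0.00044 = 602.4 ft³/s.
Channel B: With bottom width b = 13 ft and side slope z = 3: A = (b + zy)y = (13 + 3×4.11)×4.11 = 104.1 ft²; P = b + 2y√(1+z²) = 13 + 2×4.11×3.162 = 38.99 ft. Hydraulic radius R = A/P = 104.1/38.99 = 2.67 ft. Q_B = (1.486/0.014)·104.1·2.67^(2/3)·√0.00044 = 446.1 ft³/s.
Q_A = 602.4 ft³/s vs Q_B = 446.1 ft³/s, so channel A carries more.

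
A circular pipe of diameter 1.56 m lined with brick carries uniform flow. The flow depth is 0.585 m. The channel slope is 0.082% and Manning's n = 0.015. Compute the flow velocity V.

V = 0.89 m/s

For a circular section of diameter D = 1.56 m at depth y = 0.585 m, the central angle is θ = 2 arccos(1 − 2y/D) = 2.636 rad. Then A = (D²/8)(θ − sin θ) = 0.6547 m² and P = Dθ/2 = 2.056 m.
Hydraulic radius R = A/P = 0.6547/2.056 = 0.3184 m.
From Manning's equation, V = (1/n) R^(2/3) S^(1/2) = (1/0.015) × 0.3184^(2/3) × 0.00082^(1/2) = 0.89 m/s.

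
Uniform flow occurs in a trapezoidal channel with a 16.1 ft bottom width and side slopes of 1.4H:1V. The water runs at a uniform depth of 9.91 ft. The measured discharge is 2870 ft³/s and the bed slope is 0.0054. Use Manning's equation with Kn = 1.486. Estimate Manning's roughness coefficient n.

With bottom width b = 16.1 ft and side slope z = 1.4: A = (b + zy)y = (16.1 + 1.4×9.91)×9.91 = 297 ft²; P = b + 2y√(1+z²) = 16.1 + 2×9.91×1.72 = 50.2 ft.
Hydraulic radius R = A/P = 297/50.2 = 5.917 ft.
Rearranging Manning's equation: n = (1.486/Q) A R^(2/3) S^(1/2) = (1.486/2870) × 297 × 5.917^(2/3) × √0.0054 = 0.037.

n = 0.037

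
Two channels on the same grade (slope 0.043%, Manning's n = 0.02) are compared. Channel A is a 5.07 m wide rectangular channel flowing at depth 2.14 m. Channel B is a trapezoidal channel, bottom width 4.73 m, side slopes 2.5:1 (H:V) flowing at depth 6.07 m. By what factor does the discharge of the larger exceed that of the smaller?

Channel A: Flow area A = b·y = 5.07 × 2.14 = 10.85 m². Wetted perimeter P = b + 2y = 5.07 + 2×2.14 = 9.35 m. Hydraulic radius R = A/P = 10.85/9.35 = 1.16 m. Q_A = (1/0.02)·10.85·1.16^(2/3)·√0.00043 = 12.42 m³/s.
Channel B: With bottom width b = 4.73 m and side slope z = 2.5: A = (b + zy)y = (4.73 + 2.5×6.07)×6.07 = 120.8 m²; P = b + 2y√(1+z²) = 4.73 + 2×6.07×2.693 = 37.42 m. Hydraulic radius R = A/P = 120.8/37.42 = 3.229 m. Q_B = (1/0.02)·120.8·3.229^(2/3)·√0.00043 = 273.7 m³/s.
The larger discharge is 273.7 m³/s and the smaller is 12.42 m³/s; the ratio is 22.

22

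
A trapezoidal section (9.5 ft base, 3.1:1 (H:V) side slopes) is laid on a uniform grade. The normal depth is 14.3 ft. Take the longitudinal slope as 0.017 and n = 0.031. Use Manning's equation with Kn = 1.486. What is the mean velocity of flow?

V = 23.9 ft/s

With bottom width b = 9.5 ft and side slope z = 3.1: A = (b + zy)y = (9.5 + 3.1×14.3)×14.3 = 769.8 ft²; P = b + 2y√(1+z²) = 9.5 + 2×14.3×3.257 = 102.7 ft.
Hydraulic radius R = A/P = 769.8/102.7 = 7.498 ft.
From Manning's equation, V = (1.486/n) R^(2/3) S^(1/2) = (1.486/0.031) × 7.498^(2/3) × 0.017^(1/2) = 23.9 ft/s.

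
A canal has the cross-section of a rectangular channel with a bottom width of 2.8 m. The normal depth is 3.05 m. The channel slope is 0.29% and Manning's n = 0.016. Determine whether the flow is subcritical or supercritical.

subcritical

Flow area A = b·y = 2.8 × 3.05 = 8.54 m². Wetted perimeter P = b + 2y = 2.8 + 2×3.05 = 8.9 m.
Hydraulic radius R = A/P = 8.54/8.9 = 0.9596 m.
V = (1/n) R^(2/3) √S = (1/0.016) × 0.9596^(2/3) × √0.0029 = 3.274 m/s. Hydraulic depth D_h = A/T = 8.54/2.8 = 3.05 m.
Froude number Fr = V/√(g·D_h) = 3.274/√(9.81×3.05) = 0.599, which is less than 1, so the flow is subcritical.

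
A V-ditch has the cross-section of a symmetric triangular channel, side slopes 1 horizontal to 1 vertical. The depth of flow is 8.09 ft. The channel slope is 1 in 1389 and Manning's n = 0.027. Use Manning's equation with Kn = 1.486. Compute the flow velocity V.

For a triangular section with side slope z = 1: A = zy² = 1×8.09² = 65.45 ft²; P = 2y√(1+z²) = 2×8.09×1.414 = 22.88 ft.
Hydraulic radius R = A/P = 65.45/22.88 = 2.86 ft.
From Manning's equation, V = (1.486/n) R^(2/3) S^(1/2) = (1.486/0.027) × 2.86^(2/3) × 0.0007199^(1/2) = 2.98 ft/s.

V = 2.98 ft/s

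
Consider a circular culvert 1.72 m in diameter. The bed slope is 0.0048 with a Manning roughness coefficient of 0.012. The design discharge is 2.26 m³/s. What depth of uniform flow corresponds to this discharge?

y_n = 0.641 m

Manning's equation rearranged: A R^(2/3) = nQ / (1·√S) = 0.012 × 2.26 / (√0.0048) = 0.3914.
Try y = 0.572 m: A R^(2/3) = 0.3159 — short.
Try y = 0.641 m: A R^(2/3) = 0.3915 — ≈ 0.3914.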